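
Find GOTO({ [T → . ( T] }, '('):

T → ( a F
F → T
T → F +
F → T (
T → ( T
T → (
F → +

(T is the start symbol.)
GOTO(I, '(') = CLOSURE({ [A → αX.β] : [A → α.Xβ] ∈ I, X = '(' })

Items with dot before '(', with the dot advanced:
  [T → . ( T] → [T → ( . T]
Closure of the advanced items:
  [T → ( . T] has the dot before T: add [T → . ( a F], [T → . F +], [T → . ( T], [T → . (]
  [T → . F +] has the dot before F: add [F → . T], [F → . T (], [F → . +]

GOTO = { [F → . +], [F → . T (], [F → . T], [T → ( . T], [T → . ( T], [T → . ( a F], [T → . (], [T → . F +] }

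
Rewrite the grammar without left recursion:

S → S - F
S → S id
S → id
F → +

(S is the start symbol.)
S → id S'
S' → - F S'
S' → id S'
S' → ε
F → +

S is directly left-recursive. The standard transformation for
  A → A α₁ | ... | A α_m | β₁ | ... | β_n
is
  A  → β₁ A' | ... | β_n A'
  A' → α₁ A' | ... | α_m A' | ε

S → id becomes S → id S'
S → S - F becomes S' → - F S'
S → S id becomes S' → id S'
Add S' → ε

Productions for other non-terminals are unchanged:
  F → +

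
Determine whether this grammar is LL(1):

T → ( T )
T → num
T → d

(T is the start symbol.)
Yes, the grammar is LL(1).

A grammar is LL(1) if for each non-terminal N with multiple productions, the predict sets of those productions are pairwise disjoint, where PREDICT(N → α) = (FIRST(α) \ {ε}) ∪ (FOLLOW(N) if α ⇒* ε).

For T:
  PREDICT(T → '(' T ')') = { '(' }
  PREDICT(T → num) = { 'num' }
  PREDICT(T → d) = { 'd' }

All predict sets are disjoint. The grammar IS LL(1).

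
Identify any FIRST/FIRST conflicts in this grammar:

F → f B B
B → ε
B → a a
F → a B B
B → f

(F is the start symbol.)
A FIRST/FIRST conflict occurs when two productions N → α and N → β for the same non-terminal have FIRST(α) ∩ FIRST(β) ≠ ∅ (with ε ∈ FIRST of a nullable right-hand side, so two nullable alternatives also conflict).

Productions for F:
  F → f B B: FIRST = { 'f' }
  F → a B B: FIRST = { 'a' }
Productions for B:
  B → ε: FIRST = { ε }
  B → a a: FIRST = { 'a' }
  B → f: FIRST = { 'f' }

All alternatives of each non-terminal have pairwise disjoint FIRST sets.

Answer: No FIRST/FIRST conflicts.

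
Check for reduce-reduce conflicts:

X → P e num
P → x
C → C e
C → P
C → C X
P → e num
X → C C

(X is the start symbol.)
No reduce-reduce conflicts

Augment with X' → X and build the canonical LR(0) collection (I0 = CLOSURE({[X' → . X]}), then GOTO on every symbol after a dot until no new states appear). It has 12 states:
  I0: { [C → . C X], [C → . C e], [C → . P], [P → . e num], [P → . x], [X → . C C], [X → . P e num], [X' → . X] }  — shift
  I1: { [C → . C X], [C → . C e], [C → . P], [C → C . X], [C → C . e], [P → . e num], [P → . x], [X → . C C], [X → . P e num], [X → C . C] }  — shift
  I2: { [C → P .], [X → P . e num] }  — shift, reduce
  I3: { [X' → X .] }  — accept
  I4: { [P → e . num] }  — shift
  I5: { [P → x .] }  — reduce
  I6: { [P → e num .] }  — reduce
  I7: { [X → P e . num] }  — shift
  I8: { [X → P e num .] }  — reduce
  I9: { [C → . C X], [C → . C e], [C → . P], [C → C . X], [C → C . e], [P → . e num], [P → . x], [X → . C C], [X → . P e num], [X → C . C], [X → C C .] }  — shift, reduce
  I10: { [C → C X .] }  — reduce
  I11: { [C → C e .], [P → e . num] }  — shift, reduce

No state contains more than one complete item.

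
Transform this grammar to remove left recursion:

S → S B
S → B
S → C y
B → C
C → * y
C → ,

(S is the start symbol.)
S → B S'
S → C y S'
S' → B S'
S' → ε
B → C
C → * y
C → ,

S is directly left-recursive. The standard transformation for
  A → A α₁ | ... | A α_m | β₁ | ... | β_n
is
  A  → β₁ A' | ... | β_n A'
  A' → α₁ A' | ... | α_m A' | ε

S → B becomes S → B S'
S → C y becomes S → C y S'
S → S B becomes S' → B S'
Add S' → ε

Productions for other non-terminals are unchanged:
  B → C
  C → * y
  C → ,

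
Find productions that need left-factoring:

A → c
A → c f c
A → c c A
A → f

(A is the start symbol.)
Left-factoring is needed when two productions for the same non-terminal
share a common prefix on the right-hand side.

Productions for A:
  A → c
  A → c f c
  A → c c A
  A → f

Found common prefix 'c' in productions for A

Answer: Yes, A has productions with common prefix 'c'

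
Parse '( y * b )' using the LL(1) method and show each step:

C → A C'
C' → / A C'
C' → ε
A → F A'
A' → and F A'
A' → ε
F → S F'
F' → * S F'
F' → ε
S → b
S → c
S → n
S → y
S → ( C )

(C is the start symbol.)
LL(1) parsing maintains a stack (initially the start symbol over $) and the input. At each step: if the stack top is a terminal, match it against the current input token; if it is a non-terminal N, replace it with the RHS of M[N, lookahead] (the unique production whose predict set contains the lookahead).

Stack is shown with the top on the left.

Stack                      Input        Action
----------------------------------------------
C $                        ( y * b ) $  output C → A C'
A C' $                     ( y * b ) $  output A → F A'
F A' C' $                  ( y * b ) $  output F → S F'
S F' A' C' $               ( y * b ) $  output S → ( C )
( C ) F' A' C' $           ( y * b ) $  match '('
C ) F' A' C' $             y * b ) $    output C → A C'
A C' ) F' A' C' $          y * b ) $    output A → F A'
F A' C' ) F' A' C' $       y * b ) $    output F → S F'
S F' A' C' ) F' A' C' $    y * b ) $    output S → y
y F' A' C' ) F' A' C' $    y * b ) $    match 'y'
F' A' C' ) F' A' C' $      * b ) $      output F' → * S F'
* S F' A' C' ) F' A' C' $  * b ) $      match '*'
S F' A' C' ) F' A' C' $    b ) $        output S → b
b F' A' C' ) F' A' C' $    b ) $        match 'b'
F' A' C' ) F' A' C' $      ) $          output F' → ε
A' C' ) F' A' C' $         ) $          output A' → ε
C' ) F' A' C' $            ) $          output C' → ε
) F' A' C' $               ) $          match ')'
F' A' C' $                 $            output F' → ε
A' C' $                    $            output A' → ε
C' $                       $            output C' → ε
$                          $            accept

The string is accepted.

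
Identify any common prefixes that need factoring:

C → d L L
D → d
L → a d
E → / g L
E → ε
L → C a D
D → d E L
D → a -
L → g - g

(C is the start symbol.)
Yes, D has productions with common prefix 'd'

Left-factoring is needed when two productions for the same non-terminal
share a common prefix on the right-hand side.

Productions for D:
  D → d
  D → d E L
  D → a -
Productions for L:
  L → a d
  L → C a D
  L → g - g
Productions for E:
  E → / g L
  E → ε

Found common prefix 'd' in productions for D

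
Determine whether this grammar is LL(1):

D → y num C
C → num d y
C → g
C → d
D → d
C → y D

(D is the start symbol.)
Yes, the grammar is LL(1).

For D:
  PREDICT(D → y num C) = { 'y' }
  PREDICT(D → d) = { 'd' }
For C:
  PREDICT(C → num d y) = { 'num' }
  PREDICT(C → g) = { 'g' }
  PREDICT(C → d) = { 'd' }
  PREDICT(C → y D) = { 'y' }

All predict sets are disjoint. The grammar IS LL(1).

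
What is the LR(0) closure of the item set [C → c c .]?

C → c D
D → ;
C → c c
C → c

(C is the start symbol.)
To compute CLOSURE, for each item [A → α.Bβ] where B is a non-terminal, add [B → .γ] for all productions B → γ; repeat for the newly added items until nothing changes.

Start with: [C → c c .]
The dot is at the end, so nothing is added.

CLOSURE = { [C → c c .] }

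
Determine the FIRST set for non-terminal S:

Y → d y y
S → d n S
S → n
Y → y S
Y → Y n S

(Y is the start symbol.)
{ 'd', 'n' }

To compute FIRST(S), examine every production with S on the left-hand side, reading each right-hand side left to right until a non-nullable symbol is reached.

From S → d n S:
  - d is a terminal: add 'd' and stop
From S → n:
  - n is a terminal: add 'n' and stop

Collecting: FIRST(S) = { 'd', 'n' }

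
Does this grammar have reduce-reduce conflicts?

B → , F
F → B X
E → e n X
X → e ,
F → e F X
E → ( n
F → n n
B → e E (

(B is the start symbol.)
A reduce-reduce conflict occurs when an LR(0) state has two complete items [A → α .] and [B → β .] — both call for a reduction, and with no lookahead the parser cannot choose between them.

Augment with B' → B and build the canonical LR(0) collection (I0 = CLOSURE({[B' → . B]}), then GOTO on every symbol after a dot until no new states appear). It has 23 states:
  I0: { [B → . , F], [B → . e E (], [B' → . B] }  — shift
  I1: { [B → , . F], [B → . , F], [B → . e E (], [F → . B X], [F → . e F X], [F → . n n] }  — shift
  I2: { [B' → B .] }  — accept
  I3: { [B → e . E (], [E → . ( n], [E → . e n X] }  — shift
  I4: { [E → ( . n] }  — shift
  I5: { [B → e E . (] }  — shift
  I6: { [E → e . n X] }  — shift
  I7: { [E → e n . X], [X → . e ,] }  — shift
  I8: { [E → e n X .] }  — reduce
  I9: { [X → e . ,] }  — shift
  I10: { [X → e , .] }  — reduce
  I11: { [B → e E ( .] }  — reduce
  I12: { [E → ( n .] }  — reduce
  I13: { [F → B . X], [X → . e ,] }  — shift
  I14: { [B → , F .] }  — reduce
  I15: { [B → . , F], [B → . e E (], [B → e . E (], [E → . ( n], [E → . e n X], [F → . B X], [F → . e F X], [F → . n n], [F → e . F X] }  — shift
  I16: { [F → n . n] }  — shift
  I17: { [F → n n .] }  — reduce
  I18: { [F → e F . X], [X → . e ,] }  — shift
  I19: { [B → . , F], [B → . e E (], [B → e . E (], [E → . ( n], [E → . e n X], [E → e . n X], [F → . B X], [F → . e F X], [F → . n n], [F → e . F X] }  — shift
  I20: { [E → e n . X], [F → n . n], [X → . e ,] }  — shift
  I21: { [F → e F X .] }  — reduce
  I22: { [F → B X .] }  — reduce

No state contains more than one complete item.

Answer: No reduce-reduce conflicts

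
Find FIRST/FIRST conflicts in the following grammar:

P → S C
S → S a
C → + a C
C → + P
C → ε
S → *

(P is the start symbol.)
Yes. S → S a / S → '*' on { '*' }; C → '+' a C / C → '+' P on { '+' }

A FIRST/FIRST conflict occurs when two productions N → α and N → β for the same non-terminal have FIRST(α) ∩ FIRST(β) ≠ ∅ (with ε ∈ FIRST of a nullable right-hand side, so two nullable alternatives also conflict).

FIRST sets of the non-terminals at (or reachable through a nullable prefix from) the front of some alternative:
  FIRST(S) = { '*' }

Productions for S:
  S → S a: FIRST = { '*' }
  S → *: FIRST = { '*' }
Productions for C:
  C → + a C: FIRST = { '+' }
  C → + P: FIRST = { '+' }
  C → ε: FIRST = { ε }
P has only one production, so no FIRST/FIRST conflict is possible there.

Conflict for S: S → S a and S → *
  Overlap: { '*' }
Conflict for C: C → + a C and C → + P
  Overlap: { '+' }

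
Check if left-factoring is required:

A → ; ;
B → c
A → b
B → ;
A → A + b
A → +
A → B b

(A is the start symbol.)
Left-factoring is needed when two productions for the same non-terminal
share a common prefix on the right-hand side.

Productions for A:
  A → ; ;
  A → b
  A → A + b
  A → +
  A → B b
Productions for B:
  B → c
  B → ;

No common prefixes found.

Answer: No, left-factoring is not needed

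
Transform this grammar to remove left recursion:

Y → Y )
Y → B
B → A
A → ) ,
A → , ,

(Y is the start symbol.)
Y → B Y'
Y' → ) Y'
Y' → ε
B → A
A → ) ,
A → , ,

Y is directly left-recursive. The standard transformation for
  A → A α₁ | ... | A α_m | β₁ | ... | β_n
is
  A  → β₁ A' | ... | β_n A'
  A' → α₁ A' | ... | α_m A' | ε

Y → B becomes Y → B Y'
Y → Y ) becomes Y' → ) Y'
Add Y' → ε

Productions for other non-terminals are unchanged:
  B → A
  A → ) ,
  A → , ,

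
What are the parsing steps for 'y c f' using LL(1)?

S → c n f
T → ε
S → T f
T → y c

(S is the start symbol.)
LL(1) parsing maintains a stack (initially the start symbol over $) and the input. At each step: if the stack top is a terminal, match it against the current input token; if it is a non-terminal N, replace it with the RHS of M[N, lookahead] (the unique production whose predict set contains the lookahead).

Stack is shown with the top on the left.

Stack    Input    Action
------------------------
S $      y c f $  output S → T f
T f $    y c f $  output T → y c
y c f $  y c f $  match 'y'
c f $    c f $    match 'c'
f $      f $      match 'f'
$        $        accept

The string is accepted.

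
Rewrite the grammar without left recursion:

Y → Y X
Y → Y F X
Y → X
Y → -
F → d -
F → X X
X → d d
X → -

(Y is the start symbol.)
Y → X Y'
Y → - Y'
Y' → X Y'
Y' → F X Y'
Y' → ε
F → d -
F → X X
X → d d
X → -

Y is directly left-recursive. The standard transformation for
  A → A α₁ | ... | A α_m | β₁ | ... | β_n
is
  A  → β₁ A' | ... | β_n A'
  A' → α₁ A' | ... | α_m A' | ε

Y → X becomes Y → X Y'
Y → - becomes Y → - Y'
Y → Y X becomes Y' → X Y'
Y → Y F X becomes Y' → F X Y'
Add Y' → ε

Productions for other non-terminals are unchanged:
  F → d -
  F → X X
  X → d d
  X → -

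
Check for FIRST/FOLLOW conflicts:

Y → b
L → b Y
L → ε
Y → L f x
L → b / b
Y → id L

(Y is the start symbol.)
No FIRST/FOLLOW conflicts.

A FIRST/FOLLOW conflict occurs when a non-terminal N has a nullable alternative N → β (β ⇒* ε) and another alternative N → α with FIRST(α) ∩ FOLLOW(N) ≠ ∅: on such a lookahead the parser cannot decide between expanding α and letting N vanish via β.

Nullable non-terminals: L.

L: nullable alternative(s) L → ε; FOLLOW(L) = { $, 'f' }
  L → b Y: FIRST \ {ε} = { 'b' } — disjoint from FOLLOW(L)
  L → ε: FIRST \ {ε} = { } — this is the only nullable alternative, skip
  L → b / b: FIRST \ {ε} = { 'b' } — disjoint from FOLLOW(L)

Y has no nullable alternative, so no FIRST/FOLLOW check is needed there.

No FIRST/FOLLOW conflicts found.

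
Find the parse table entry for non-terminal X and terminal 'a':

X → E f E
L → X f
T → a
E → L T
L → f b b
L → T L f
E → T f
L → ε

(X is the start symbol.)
To find M[X, 'a'], we find productions for X where 'a' is in the predict set (PREDICT(N → α) = (FIRST(α) \ {ε}) ∪ (FOLLOW(N) if α ⇒* ε)).

Relevant sets:
  FIRST(E) = { 'a', 'f' }

X → E f E: PREDICT = { 'a', 'f' }
  'a' is in predict set, so this production goes in M[X, 'a']

M[X, 'a'] = X → E f E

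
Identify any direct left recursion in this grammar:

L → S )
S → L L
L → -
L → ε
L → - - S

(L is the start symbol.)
No direct left recursion

L → S ): starts with S
S → L L: starts with L
L → -: starts with '-'
L → ε: starts with ε
L → - - S: starts with '-'

No direct left recursion found.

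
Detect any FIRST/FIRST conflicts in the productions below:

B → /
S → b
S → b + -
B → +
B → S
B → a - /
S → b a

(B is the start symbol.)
Yes. S → b / S → b '+' '-' on { 'b' }; S → b / S → b a on { 'b' }; S → b '+' '-' / S → b a on { 'b' }

FIRST sets of the non-terminals at (or reachable through a nullable prefix from) the front of some alternative:
  FIRST(S) = { 'b' }

Productions for B:
  B → /: FIRST = { '/' }
  B → +: FIRST = { '+' }
  B → S: FIRST = { 'b' }
  B → a - /: FIRST = { 'a' }
Productions for S:
  S → b: FIRST = { 'b' }
  S → b + -: FIRST = { 'b' }
  S → b a: FIRST = { 'b' }

Conflict for S: S → b and S → b + -
  Overlap: { 'b' }
Conflict for S: S → b and S → b a
  Overlap: { 'b' }
Conflict for S: S → b + - and S → b a
  Overlap: { 'b' }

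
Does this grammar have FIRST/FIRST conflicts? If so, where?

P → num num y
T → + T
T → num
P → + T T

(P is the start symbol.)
No FIRST/FIRST conflicts.

Productions for P:
  P → num num y: FIRST = { 'num' }
  P → + T T: FIRST = { '+' }
Productions for T:
  T → + T: FIRST = { '+' }
  T → num: FIRST = { 'num' }

All alternatives of each non-terminal have pairwise disjoint FIRST sets.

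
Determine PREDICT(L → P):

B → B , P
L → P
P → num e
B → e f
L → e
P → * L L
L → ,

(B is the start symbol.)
{ '*', 'num' }

PREDICT(L → P) = (FIRST(RHS) \ {ε}) ∪ (FOLLOW(L) if ε ∈ FIRST(RHS), i.e. RHS ⇒* ε)
FIRST(P) = { '*', 'num' }
FIRST(P) = { '*', 'num' }
ε ∉ FIRST(P), so FOLLOW(L) is not added.
PREDICT(L → P) = { '*', 'num' }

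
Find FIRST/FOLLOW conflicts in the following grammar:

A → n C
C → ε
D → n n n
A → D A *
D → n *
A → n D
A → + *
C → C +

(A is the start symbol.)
Nullable non-terminals: C.
FIRST sets used below: FIRST(C) = { '+', ε }

C: nullable alternative(s) C → ε; FOLLOW(C) = { $, '*', '+' }
  C → ε: FIRST \ {ε} = { } — this is the only nullable alternative, skip
  C → C +: FIRST \ {ε} = { '+' } — overlaps FOLLOW(C) on { '+' }: CONFLICT

A, D have no nullable alternative, so no FIRST/FOLLOW check is needed there.

So the grammar has 1 FIRST/FOLLOW conflict (marked CONFLICT above).

Answer: Yes. C → C '+' with FOLLOW(C) on { '+' }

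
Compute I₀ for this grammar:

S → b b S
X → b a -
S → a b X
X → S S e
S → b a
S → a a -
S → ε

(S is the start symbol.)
{ [S → . a a -], [S → . a b X], [S → . b a], [S → . b b S], [S → .], [S' → . S] }

First, augment the grammar with S' → S
I₀ = CLOSURE({ [S' → . S] }):
  [S' → . S] has the dot before S: add [S → . b b S], [S → . a b X], [S → . b a], [S → . a a -], [S → .]
No further items can be added.

I₀ = { [S → . a a -], [S → . a b X], [S → . b a], [S → . b b S], [S → .], [S' → . S] }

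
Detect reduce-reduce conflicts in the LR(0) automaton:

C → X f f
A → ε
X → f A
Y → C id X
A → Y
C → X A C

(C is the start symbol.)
Yes — I11: [A → .] vs [C → X f f .]

A reduce-reduce conflict occurs when an LR(0) state has two complete items [A → α .] and [B → β .] — both call for a reduction, and with no lookahead the parser cannot choose between them.

Augment with C' → C and build the canonical LR(0) collection (I0 = CLOSURE({[C' → . C]}), then GOTO on every symbol after a dot until no new states appear). It has 13 states:
  I0: { [C → . X A C], [C → . X f f], [C' → . C], [X → . f A] }  — shift
  I1: { [C' → C .] }  — accept
  I2: { [A → . Y], [A → .], [C → . X A C], [C → . X f f], [C → X . A C], [C → X . f f], [X → . f A], [Y → . C id X] }  — shift, reduce
  I3: { [A → . Y], [A → .], [C → . X A C], [C → . X f f], [X → . f A], [X → f . A], [Y → . C id X] }  — shift, reduce
  I4: { [X → f A .] }  — reduce
  I5: { [Y → C . id X] }  — shift
  I6: { [A → Y .] }  — reduce
  I7: { [X → . f A], [Y → C id . X] }  — shift
  I8: { [Y → C id X .] }  — reduce
  I9: { [C → . X A C], [C → . X f f], [C → X A . C], [X → . f A] }  — shift
  I10: { [A → . Y], [A → .], [C → . X A C], [C → . X f f], [C → X f . f], [X → . f A], [X → f . A], [Y → . C id X] }  — shift, reduce
  I11: { [A → . Y], [A → .], [C → . X A C], [C → . X f f], [C → X f f .], [X → . f A], [X → f . A], [Y → . C id X] }  — shift, 2 reduces
  I12: { [C → X A C .] }  — reduce

I11 contains complete items [A → .], [C → X f f .] — reduce-reduce conflict.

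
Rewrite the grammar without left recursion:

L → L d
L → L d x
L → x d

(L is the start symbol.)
L → x d L'
L' → d L'
L' → d x L'
L' → ε

L is directly left-recursive. The standard transformation for
  A → A α₁ | ... | A α_m | β₁ | ... | β_n
is
  A  → β₁ A' | ... | β_n A'
  A' → α₁ A' | ... | α_m A' | ε

L → x d becomes L → x d L'
L → L d becomes L' → d L'
L → L d x becomes L' → d x L'
Add L' → ε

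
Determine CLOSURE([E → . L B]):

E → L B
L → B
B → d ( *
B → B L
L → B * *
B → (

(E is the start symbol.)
Start with: [E → . L B]
  [E → . L B] has the dot before L: add [L → . B], [L → . B * *]
  [L → . B] has the dot before B: add [B → . d ( *], [B → . B L], [B → . (]
No further items can be added.

CLOSURE = { [B → . (], [B → . B L], [B → . d ( *], [E → . L B], [L → . B * *], [L → . B] }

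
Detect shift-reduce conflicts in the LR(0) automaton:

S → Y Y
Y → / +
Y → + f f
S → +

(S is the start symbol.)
Yes — I1: [S → + .] vs [Y → + . f f]

Augment with S' → S and build the canonical LR(0) collection (I0 = CLOSURE({[S' → . S]}), then GOTO on every symbol after a dot until no new states appear). It has 10 states:
  I0: { [S → . +], [S → . Y Y], [S' → . S], [Y → . + f f], [Y → . / +] }  — shift
  I1: { [S → + .], [Y → + . f f] }  — shift, reduce
  I2: { [Y → / . +] }  — shift
  I3: { [S' → S .] }  — accept
  I4: { [S → Y . Y], [Y → . + f f], [Y → . / +] }  — shift
  I5: { [Y → + . f f] }  — shift
  I6: { [S → Y Y .] }  — reduce
  I7: { [Y → + f . f] }  — shift
  I8: { [Y → + f f .] }  — reduce
  I9: { [Y → / + .] }  — reduce

I1 contains reduce item [S → + .] and shift item [Y → + . f f] — shift-reduce conflict.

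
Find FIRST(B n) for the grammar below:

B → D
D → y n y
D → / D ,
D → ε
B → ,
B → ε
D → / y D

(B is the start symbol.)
FIRST sets of the non-terminals involved (from the grammar, by fixed-point iteration):
  FIRST(B) = { ',', '/', 'y', ε }

To compute FIRST(B n), process the symbols left to right:
Symbol B is a non-terminal. Add FIRST(B) \ {ε} = { ',', '/', 'y' }
B is nullable (ε ∈ FIRST(B)), continue to the next symbol.
Symbol n is a terminal. Add 'n' and stop.
FIRST(B n) = { ',', '/', 'n', 'y' }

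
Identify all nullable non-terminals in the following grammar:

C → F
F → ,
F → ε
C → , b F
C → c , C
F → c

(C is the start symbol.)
A non-terminal is nullable if it can derive ε (the empty string): either it has an ε-production, or it has a production whose right-hand side consists entirely of nullable non-terminals.

ε-productions: F → ε
So F is immediately nullable.
C → F: every symbol on the right is nullable, so C is nullable too.
Every non-terminal is now nullable.
Nullable = { 'C', 'F' }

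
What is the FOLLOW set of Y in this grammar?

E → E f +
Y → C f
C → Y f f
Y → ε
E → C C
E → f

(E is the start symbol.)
{ 'f' }

To compute FOLLOW(Y), find every occurrence of Y on a right-hand side N → α Y β: add FIRST(β) \ {ε}, and if β is empty or nullable also add FOLLOW(N). Iterate to a fixed point.

In C → Y f f: Y is followed by f f, add FIRST(f f) \ {ε} = { 'f' }

Taking the union: FOLLOW(Y) = { 'f' }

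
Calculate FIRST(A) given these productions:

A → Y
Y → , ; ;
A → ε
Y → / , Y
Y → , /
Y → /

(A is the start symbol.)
To compute FIRST(A), examine every production with A on the left-hand side, reading each right-hand side left to right until a non-nullable symbol is reached.

FIRST sets of the other non-terminals involved (by the same procedure, iterated to a fixed point):
  FIRST(Y) = { ',', '/' }

From A → Y:
  - Y is a non-terminal: add FIRST(Y) \ {ε} = { ',', '/' }
    Y is not nullable, so stop
From A → ε:
  - ε-production, so ε ∈ FIRST(A)

Collecting: FIRST(A) = { ',', '/', ε }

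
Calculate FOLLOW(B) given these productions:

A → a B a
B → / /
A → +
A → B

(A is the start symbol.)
In A → a B a: B is followed by a, add FIRST(a) \ {ε} = { 'a' }
In A → B: B is at the end, add FOLLOW(A)

The FOLLOW sets referred to above (computed the same way, to a fixed point):
  FOLLOW(A) = { $ }

Taking the union: FOLLOW(B) = { $, 'a' }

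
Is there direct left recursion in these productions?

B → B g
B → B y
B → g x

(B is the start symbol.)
Direct left recursion occurs when N → N α for some non-terminal N (the right-hand side begins with the left-hand side itself).

B → B g: LEFT RECURSIVE (starts with B)
B → B y: LEFT RECURSIVE (starts with B)
B → g x: starts with g

The grammar has direct left recursion on: B.

Answer: Yes, B is left-recursive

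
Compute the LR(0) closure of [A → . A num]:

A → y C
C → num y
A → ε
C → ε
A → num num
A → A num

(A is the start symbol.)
To compute CLOSURE, for each item [A → α.Bβ] where B is a non-terminal, add [B → .γ] for all productions B → γ; repeat for the newly added items until nothing changes.

Start with: [A → . A num]
  [A → . A num] has the dot before A: add [A → . y C], [A → .], [A → . num num]
No further items can be added.

CLOSURE = { [A → . A num], [A → . num num], [A → . y C], [A → .] }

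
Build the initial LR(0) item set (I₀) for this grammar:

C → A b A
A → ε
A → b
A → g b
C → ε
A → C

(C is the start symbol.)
First, augment the grammar with C' → C
I₀ = CLOSURE({ [C' → . C] }):
  [C' → . C] has the dot before C: add [C → . A b A], [C → .]
  [C → . A b A] has the dot before A: add [A → .], [A → . b], [A → . g b], [A → . C]
No further items can be added.

I₀ = { [A → . C], [A → . b], [A → . g b], [A → .], [C → . A b A], [C → .], [C' → . C] }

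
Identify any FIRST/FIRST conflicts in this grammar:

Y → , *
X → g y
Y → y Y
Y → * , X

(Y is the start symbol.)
A FIRST/FIRST conflict occurs when two productions N → α and N → β for the same non-terminal have FIRST(α) ∩ FIRST(β) ≠ ∅ (with ε ∈ FIRST of a nullable right-hand side, so two nullable alternatives also conflict).

Productions for Y:
  Y → , *: FIRST = { ',' }
  Y → y Y: FIRST = { 'y' }
  Y → * , X: FIRST = { '*' }
X has only one production, so no FIRST/FIRST conflict is possible there.

All alternatives of each non-terminal have pairwise disjoint FIRST sets.

Answer: No FIRST/FIRST conflicts.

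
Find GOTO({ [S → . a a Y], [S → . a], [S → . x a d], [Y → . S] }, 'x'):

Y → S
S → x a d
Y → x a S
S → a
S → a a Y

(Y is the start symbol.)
{ [S → x . a d] }

GOTO(I, 'x') = CLOSURE({ [A → αX.β] : [A → α.Xβ] ∈ I, X = 'x' })

Items with dot before 'x', with the dot advanced:
  [S → . x a d] → [S → x . a d]
Closure adds nothing (no advanced item has the dot before a non-terminal).

GOTO = { [S → x . a d] }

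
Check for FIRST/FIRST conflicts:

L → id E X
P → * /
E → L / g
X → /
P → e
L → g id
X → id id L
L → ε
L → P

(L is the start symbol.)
A FIRST/FIRST conflict occurs when two productions N → α and N → β for the same non-terminal have FIRST(α) ∩ FIRST(β) ≠ ∅ (with ε ∈ FIRST of a nullable right-hand side, so two nullable alternatives also conflict).

FIRST sets of the non-terminals at (or reachable through a nullable prefix from) the front of some alternative:
  FIRST(P) = { '*', 'e' }

Productions for L:
  L → id E X: FIRST = { 'id' }
  L → g id: FIRST = { 'g' }
  L → ε: FIRST = { ε }
  L → P: FIRST = { '*', 'e' }
Productions for P:
  P → * /: FIRST = { '*' }
  P → e: FIRST = { 'e' }
Productions for X:
  X → /: FIRST = { '/' }
  X → id id L: FIRST = { 'id' }
E has only one production, so no FIRST/FIRST conflict is possible there.

All alternatives of each non-terminal have pairwise disjoint FIRST sets.

Answer: No FIRST/FIRST conflicts.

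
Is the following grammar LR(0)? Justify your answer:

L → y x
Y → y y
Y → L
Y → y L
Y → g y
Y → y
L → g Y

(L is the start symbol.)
Augment with L' → L and build the canonical LR(0) collection (I0 = CLOSURE({[L' → . L]}), then GOTO on every symbol after a dot until no new states appear). It has 12 states:
  I0: { [L → . g Y], [L → . y x], [L' → . L] }  — shift
  I1: { [L' → L .] }  — accept
  I2: { [L → . g Y], [L → . y x], [L → g . Y], [Y → . L], [Y → . g y], [Y → . y L], [Y → . y y], [Y → . y] }  — shift
  I3: { [L → y . x] }  — shift
  I4: { [L → y x .] }  — reduce
  I5: { [Y → L .] }  — reduce
  I6: { [L → g Y .] }  — reduce
  I7: { [L → . g Y], [L → . y x], [L → g . Y], [Y → . L], [Y → . g y], [Y → . y L], [Y → . y y], [Y → . y], [Y → g . y] }  — shift
  I8: { [L → . g Y], [L → . y x], [L → y . x], [Y → y . L], [Y → y . y], [Y → y .] }  — shift, reduce
  I9: { [Y → y L .] }  — reduce
  I10: { [L → y . x], [Y → y y .] }  — shift, reduce
  I11: { [L → . g Y], [L → . y x], [L → y . x], [Y → g y .], [Y → y . L], [Y → y . y], [Y → y .] }  — shift, 2 reduces

Conflict in state I8:
  Shift-reduce conflict between [Y → y .] and [L → . g Y]
So the grammar is NOT LR(0).

Answer: No. Shift-reduce conflict between [Y → y .] and [L → . g Y]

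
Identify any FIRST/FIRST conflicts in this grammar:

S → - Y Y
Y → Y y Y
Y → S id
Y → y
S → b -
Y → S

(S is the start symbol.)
A FIRST/FIRST conflict occurs when two productions N → α and N → β for the same non-terminal have FIRST(α) ∩ FIRST(β) ≠ ∅ (with ε ∈ FIRST of a nullable right-hand side, so two nullable alternatives also conflict).

FIRST sets of the non-terminals at (or reachable through a nullable prefix from) the front of some alternative:
  FIRST(Y) = { '-', 'b', 'y' }
  FIRST(S) = { '-', 'b' }

Productions for S:
  S → - Y Y: FIRST = { '-' }
  S → b -: FIRST = { 'b' }
Productions for Y:
  Y → Y y Y: FIRST = { '-', 'b', 'y' }
  Y → S id: FIRST = { '-', 'b' }
  Y → y: FIRST = { 'y' }
  Y → S: FIRST = { '-', 'b' }

Conflict for Y: Y → Y y Y and Y → S id
  Overlap: { '-', 'b' }
Conflict for Y: Y → Y y Y and Y → y
  Overlap: { 'y' }
Conflict for Y: Y → Y y Y and Y → S
  Overlap: { '-', 'b' }
Conflict for Y: Y → S id and Y → S
  Overlap: { '-', 'b' }

Answer: Yes. Y → Y y Y / Y → S id on { '-', 'b' }; Y → Y y Y / Y → y on { 'y' }; Y → Y y Y / Y → S on { '-', 'b' }; Y → S id / Y → S on { '-', 'b' }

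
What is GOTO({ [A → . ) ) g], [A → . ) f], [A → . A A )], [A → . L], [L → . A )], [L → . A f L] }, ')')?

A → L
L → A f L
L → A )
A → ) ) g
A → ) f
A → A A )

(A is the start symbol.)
GOTO(I, ')') = CLOSURE({ [A → αX.β] : [A → α.Xβ] ∈ I, X = ')' })

Items with dot before ')', with the dot advanced:
  [A → . ) ) g] → [A → ) . ) g]
  [A → . ) f] → [A → ) . f]
Closure adds nothing (no advanced item has the dot before a non-terminal).

GOTO = { [A → ) . ) g], [A → ) . f] }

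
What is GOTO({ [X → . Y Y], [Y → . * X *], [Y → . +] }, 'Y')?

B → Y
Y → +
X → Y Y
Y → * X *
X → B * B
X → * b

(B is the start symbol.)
GOTO(I, 'Y') = CLOSURE({ [A → αX.β] : [A → α.Xβ] ∈ I, X = 'Y' })

Items with dot before 'Y', with the dot advanced:
  [X → . Y Y] → [X → Y . Y]
Closure of the advanced items:
  [X → Y . Y] has the dot before Y: add [Y → . +], [Y → . * X *]

GOTO = { [X → Y . Y], [Y → . * X *], [Y → . +] }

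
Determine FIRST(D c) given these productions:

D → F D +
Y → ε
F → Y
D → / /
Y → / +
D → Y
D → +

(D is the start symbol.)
FIRST sets of the non-terminals involved (from the grammar, by fixed-point iteration):
  FIRST(D) = { '+', '/', ε }

To compute FIRST(D c), process the symbols left to right:
Symbol D is a non-terminal. Add FIRST(D) \ {ε} = { '+', '/' }
D is nullable (ε ∈ FIRST(D)), continue to the next symbol.
Symbol c is a terminal. Add 'c' and stop.
FIRST(D c) = { '+', '/', 'c' }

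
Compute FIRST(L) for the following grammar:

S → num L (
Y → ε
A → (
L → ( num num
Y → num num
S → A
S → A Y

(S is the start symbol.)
From L → ( num num:
  - '(' is a terminal: add '(' and stop

Collecting: FIRST(L) = { '(' }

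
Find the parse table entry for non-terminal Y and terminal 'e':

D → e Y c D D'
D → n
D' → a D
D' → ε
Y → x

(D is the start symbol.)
Empty (error entry)

To find M[Y, 'e'], we find productions for Y where 'e' is in the predict set (PREDICT(N → α) = (FIRST(α) \ {ε}) ∪ (FOLLOW(N) if α ⇒* ε)).

Y → x: PREDICT = { 'x' }

M[Y, 'e'] is empty (no production applies)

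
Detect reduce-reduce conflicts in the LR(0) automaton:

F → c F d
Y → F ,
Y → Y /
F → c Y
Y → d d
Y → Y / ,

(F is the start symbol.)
No reduce-reduce conflicts

A reduce-reduce conflict occurs when an LR(0) state has two complete items [A → α .] and [B → β .] — both call for a reduction, and with no lookahead the parser cannot choose between them.

Augment with F' → F and build the canonical LR(0) collection (I0 = CLOSURE({[F' → . F]}), then GOTO on every symbol after a dot until no new states appear). It has 11 states:
  I0: { [F → . c F d], [F → . c Y], [F' → . F] }  — shift
  I1: { [F' → F .] }  — accept
  I2: { [F → . c F d], [F → . c Y], [F → c . F d], [F → c . Y], [Y → . F ,], [Y → . Y / ,], [Y → . Y /], [Y → . d d] }  — shift
  I3: { [F → c F . d], [Y → F . ,] }  — shift
  I4: { [F → c Y .], [Y → Y . / ,], [Y → Y . /] }  — shift, reduce
  I5: { [Y → d . d] }  — shift
  I6: { [Y → d d .] }  — reduce
  I7: { [Y → Y / . ,], [Y → Y / .] }  — shift, reduce
  I8: { [Y → Y / , .] }  — reduce
  I9: { [Y → F , .] }  — reduce
  I10: { [F → c F d .] }  — reduce

No state contains more than one complete item.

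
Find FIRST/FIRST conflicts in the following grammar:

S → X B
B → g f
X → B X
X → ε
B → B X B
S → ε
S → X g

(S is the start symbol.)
Yes. S → X B / S → X g on { 'g' }; B → g f / B → B X B on { 'g' }

FIRST sets of the non-terminals at (or reachable through a nullable prefix from) the front of some alternative:
  FIRST(X) = { 'g', ε }
  FIRST(B) = { 'g' }

Productions for S:
  S → X B: FIRST = { 'g' }
  S → ε: FIRST = { ε }
  S → X g: FIRST = { 'g' }
Productions for B:
  B → g f: FIRST = { 'g' }
  B → B X B: FIRST = { 'g' }
Productions for X:
  X → B X: FIRST = { 'g' }
  X → ε: FIRST = { ε }

Conflict for S: S → X B and S → X g
  Overlap: { 'g' }
Conflict for B: B → g f and B → B X B
  Overlap: { 'g' }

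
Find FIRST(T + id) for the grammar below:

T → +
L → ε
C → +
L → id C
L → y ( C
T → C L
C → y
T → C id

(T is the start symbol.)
FIRST sets of the non-terminals involved (from the grammar, by fixed-point iteration):
  FIRST(T) = { '+', 'y' }

To compute FIRST(T + id), process the symbols left to right:
Symbol T is a non-terminal. Add FIRST(T) \ {ε} = { '+', 'y' }
T is not nullable (ε ∉ FIRST(T)), so stop here.
FIRST(T + id) = { '+', 'y' }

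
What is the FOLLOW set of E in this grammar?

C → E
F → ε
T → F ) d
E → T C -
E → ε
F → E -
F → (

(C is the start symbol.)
{ $, '-' }

To compute FOLLOW(E), find every occurrence of E on a right-hand side N → α E β: add FIRST(β) \ {ε}, and if β is empty or nullable also add FOLLOW(N). Iterate to a fixed point.

In C → E: E is at the end, add FOLLOW(C)
In F → E -: E is followed by '-', add FIRST('-') \ {ε} = { '-' }

The FOLLOW sets referred to above (computed the same way, to a fixed point):
  FOLLOW(C) = { $, '-' }

Taking the union: FOLLOW(E) = { $, '-' }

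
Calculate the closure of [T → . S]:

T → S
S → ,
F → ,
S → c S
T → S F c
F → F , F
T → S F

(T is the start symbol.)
{ [S → . ,], [S → . c S], [T → . S] }

To compute CLOSURE, for each item [A → α.Bβ] where B is a non-terminal, add [B → .γ] for all productions B → γ; repeat for the newly added items until nothing changes.

Start with: [T → . S]
  [T → . S] has the dot before S: add [S → . ,], [S → . c S]
No further items can be added.

CLOSURE = { [S → . ,], [S → . c S], [T → . S] }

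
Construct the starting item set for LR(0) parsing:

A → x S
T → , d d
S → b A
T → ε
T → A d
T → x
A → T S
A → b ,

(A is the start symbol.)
{ [A → . T S], [A → . b ,], [A → . x S], [A' → . A], [T → . , d d], [T → . A d], [T → . x], [T → .] }

First, augment the grammar with A' → A
I₀ = CLOSURE({ [A' → . A] }):
  [A' → . A] has the dot before A: add [A → . x S], [A → . T S], [A → . b ,]
  [A → . T S] has the dot before T: add [T → . , d d], [T → .], [T → . A d], [T → . x]
No further items can be added.

I₀ = { [A → . T S], [A → . b ,], [A → . x S], [A' → . A], [T → . , d d], [T → . A d], [T → . x], [T → .] }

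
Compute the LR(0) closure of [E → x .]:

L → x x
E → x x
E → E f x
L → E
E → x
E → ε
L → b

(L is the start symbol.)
{ [E → x .] }

Start with: [E → x .]
The dot is at the end, so nothing is added.

CLOSURE = { [E → x .] }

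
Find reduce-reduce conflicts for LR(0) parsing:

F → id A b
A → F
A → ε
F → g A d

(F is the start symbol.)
No reduce-reduce conflicts

A reduce-reduce conflict occurs when an LR(0) state has two complete items [A → α .] and [B → β .] — both call for a reduction, and with no lookahead the parser cannot choose between them.

Augment with F' → F and build the canonical LR(0) collection (I0 = CLOSURE({[F' → . F]}), then GOTO on every symbol after a dot until no new states appear). It has 9 states:
  I0: { [F → . g A d], [F → . id A b], [F' → . F] }  — shift
  I1: { [F' → F .] }  — accept
  I2: { [A → . F], [A → .], [F → . g A d], [F → . id A b], [F → g . A d] }  — shift, reduce
  I3: { [A → . F], [A → .], [F → . g A d], [F → . id A b], [F → id . A b] }  — shift, reduce
  I4: { [F → id A . b] }  — shift
  I5: { [A → F .] }  — reduce
  I6: { [F → id A b .] }  — reduce
  I7: { [F → g A . d] }  — shift
  I8: { [F → g A d .] }  — reduce

No state contains more than one complete item.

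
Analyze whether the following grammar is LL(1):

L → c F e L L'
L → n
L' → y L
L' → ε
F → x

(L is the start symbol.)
A grammar is LL(1) if for each non-terminal N with multiple productions, the predict sets of those productions are pairwise disjoint, where PREDICT(N → α) = (FIRST(α) \ {ε}) ∪ (FOLLOW(N) if α ⇒* ε).

Relevant sets:
  FOLLOW(L') = { $, 'y' }

For L:
  PREDICT(L → c F e L L') = { 'c' }
  PREDICT(L → n) = { 'n' }
For L':
  PREDICT(L' → y L) = { 'y' }
  PREDICT(L' → ε) = { $, 'y' }
F has a single production, so nothing to check there.

Conflict found: Predict set conflict for L': { 'y' }
The grammar is NOT LL(1).

Answer: No. Predict set conflict for L': { 'y' }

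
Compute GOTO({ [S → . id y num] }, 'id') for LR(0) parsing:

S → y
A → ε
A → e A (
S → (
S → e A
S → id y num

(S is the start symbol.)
{ [S → id . y num] }

GOTO(I, 'id') = CLOSURE({ [A → αX.β] : [A → α.Xβ] ∈ I, X = 'id' })

Items with dot before 'id', with the dot advanced:
  [S → . id y num] → [S → id . y num]
Closure adds nothing (no advanced item has the dot before a non-terminal).

GOTO = { [S → id . y num] }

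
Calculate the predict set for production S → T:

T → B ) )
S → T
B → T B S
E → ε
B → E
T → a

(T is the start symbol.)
{ ')', 'a' }

PREDICT(S → T) = (FIRST(RHS) \ {ε}) ∪ (FOLLOW(S) if ε ∈ FIRST(RHS), i.e. RHS ⇒* ε)
FIRST(T) = { ')', 'a' }
FIRST(T) = { ')', 'a' }
ε ∉ FIRST(T), so FOLLOW(S) is not added.
PREDICT(S → T) = { ')', 'a' }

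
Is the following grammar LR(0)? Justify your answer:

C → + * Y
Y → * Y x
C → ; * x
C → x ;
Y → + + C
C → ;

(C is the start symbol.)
No. Shift-reduce conflict between [C → ; .] and [C → ; . * x]

Augment with C' → C and build the canonical LR(0) collection (I0 = CLOSURE({[C' → . C]}), then GOTO on every symbol after a dot until no new states appear). It has 16 states:
  I0: { [C → . + * Y], [C → . ; * x], [C → . ;], [C → . x ;], [C' → . C] }  — shift
  I1: { [C → + . * Y] }  — shift
  I2: { [C → ; . * x], [C → ; .] }  — shift, reduce
  I3: { [C' → C .] }  — accept
  I4: { [C → x . ;] }  — shift
  I5: { [C → x ; .] }  — reduce
  I6: { [C → ; * . x] }  — shift
  I7: { [C → ; * x .] }  — reduce
  I8: { [C → + * . Y], [Y → . * Y x], [Y → . + + C] }  — shift
  I9: { [Y → * . Y x], [Y → . * Y x], [Y → . + + C] }  — shift
  I10: { [Y → + . + C] }  — shift
  I11: { [C → + * Y .] }  — reduce
  I12: { [C → . + * Y], [C → . ; * x], [C → . ;], [C → . x ;], [Y → + + . C] }  — shift
  I13: { [Y → + + C .] }  — reduce
  I14: { [Y → * Y . x] }  — shift
  I15: { [Y → * Y x .] }  — reduce

Conflict in state I2:
  Shift-reduce conflict between [C → ; .] and [C → ; . * x]
So the grammar is NOT LR(0).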